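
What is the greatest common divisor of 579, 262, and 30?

1

gcd(579, 262):
  579 = 2×262 + 55
  262 = 4×55 + 42
  55 = 1×42 + 13
  42 = 3×13 + 3
  13 = 4×3 + 1
  3 = 3×1
so gcd(579, 262) = 1.
gcd(1, 30) = 1.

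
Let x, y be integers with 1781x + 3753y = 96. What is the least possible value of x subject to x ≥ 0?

1119

gcd(3753, 1781):
  3753 = 2·1781 + 191
  1781 = 9·191 + 62
  191 = 3·62 + 5
  62 = 12·5 + 2
  5 = 2·2 + 1
  2 = 2·1
so gcd(3753, 1781) = 1.
1 divides 96, so solutions exist.
Back-substitute for Bézout coefficients:
  1 = 5 - 2·2
  ... = 1781·(-1513) + 3753·(718)
Scale by 96/1 = 96: (x₀, y₀) = (-145248, 68928).
General solution: x = -145248 + 3753t, y = 68928 - 1781t for integer t.
x ≥ 0: smallest is -145248 mod 3753 = 1119 (at t = 39), with y = -531.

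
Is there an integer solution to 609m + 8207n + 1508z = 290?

yes

gcd(8207, 609) = 29  (8207 = 13×609 + 290, 609 = 2×290 + 29, 290 = 10×29).
gcd(29, 1508) = 29.
29 divides 290, so integer solutions exist.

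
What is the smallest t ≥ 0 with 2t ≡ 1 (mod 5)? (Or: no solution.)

gcd(5, 2) = 1.
1 divides 1, so solutions exist.
By Bézout, 2·(-2) + 5·(1) = 1.
So 2·(-2) ≡ 1 (mod 5); multiply by 1: t ≡ -2 (mod 5).
Smallest nonnegative: t = -2 mod 5 = 3.

3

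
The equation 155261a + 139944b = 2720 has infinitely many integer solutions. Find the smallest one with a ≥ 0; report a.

256

gcd(155261, 139944):
  155261 = 1*139944 + 15317
  139944 = 9*15317 + 2091
  15317 = 7*2091 + 680
  2091 = 3*680 + 51
  680 = 13*51 + 17
  51 = 3*17
so gcd(155261, 139944) = 17.
17 divides 2720, so solutions exist.
Back-substitute for Bézout coefficients:
  17 = 680 - 13*51
  ... = 155261*(2677) + 139944*(-2970)
Scale by 2720/17 = 160: (a₀, b₀) = (428320, -475200).
General solution: a = 428320 + 8232t, b = -475200 - 9133t for integer t.
a ≥ 0: smallest is 428320 mod 8232 = 256 (at t = -52), with b = -284.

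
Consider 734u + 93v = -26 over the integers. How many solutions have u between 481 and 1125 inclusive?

7

gcd(734, 93) = 1  (734 = 7×93 + 83, 93 = 1×83 + 10, 83 = 8×10 + 3, 10 = 3×3 + 1, 3 = 3×1).
Back-substituting, 734×(-28) + 93×(221) = 1.
Scale by -26: particular solution (728, -5746); reduce u mod 93: (77, -608).
General solution: u = 77 + 93t, v = -608 - 734t for integer t.
481 ≤ 77 + 93t ≤ 1125 gives t ∈ [5, 11], which is 7 values.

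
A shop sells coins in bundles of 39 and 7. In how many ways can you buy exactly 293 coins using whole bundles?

Need nonnegative integers with 39j + 7k = 293.
gcd(39, 7) = 1, and 39·(2) + 7·(-11) = 1.
So (j₀, k₀) = (586, -3223); general j = 586 + 7t, k = -3223 - 39t.
j ≥ 0 ⇒ t ≥ -83; k ≥ 0 ⇒ t ≤ -83. That's 1 value of t.

1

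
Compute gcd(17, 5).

1

gcd(17, 5) = 1  (17 = 3·5 + 2, 5 = 2·2 + 1, 2 = 2·1).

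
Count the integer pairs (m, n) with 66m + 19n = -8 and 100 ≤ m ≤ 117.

1

gcd(66, 19) = 1.
By Bézout, 66·(-2) + 19·(7) = 1.
Particular solution: (16, -56).
General solution: m = 16 + 19t, n = -56 - 66t for integer t.
100 ≤ 16 + 19t ≤ 117 gives t ∈ [5, 5], which is 1 value.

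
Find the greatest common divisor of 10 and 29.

gcd(29, 10):
  29 = 2*10 + 9
  10 = 1*9 + 1
  9 = 9*1
so gcd(29, 10) = 1.

1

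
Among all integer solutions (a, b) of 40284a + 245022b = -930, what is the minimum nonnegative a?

5614

gcd(245022, 40284):
  245022 = 6·40284 + 3318
  40284 = 12·3318 + 468
  3318 = 7·468 + 42
  468 = 11·42 + 6
  42 = 7·6
so gcd(245022, 40284) = 6.
6 divides -930, so solutions exist.
Back-substitute for Bézout coefficients:
  6 = 468 - 11·42
  ... = 40284·(5760) + 245022·(-947)
Scale by -930/6 = -155: (a₀, b₀) = (-892800, 146785).
General solution: a = -892800 + 40837t, b = 146785 - 6714t for integer t.
a ≥ 0: smallest is -892800 mod 40837 = 5614 (at t = 22), with b = -923.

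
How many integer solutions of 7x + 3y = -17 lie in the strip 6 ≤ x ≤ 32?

9

gcd(7, 3) = 1  (7 = 2·3 + 1, 3 = 3·1).
Back-substituting, 7·(1) + 3·(-2) = 1.
Scale by -17: particular solution (-17, 34); reduce x mod 3: (1, -8).
General solution: x = 1 + 3t, y = -8 - 7t for integer t.
6 ≤ 1 + 3t ≤ 32 gives t ∈ [2, 10], which is 9 values.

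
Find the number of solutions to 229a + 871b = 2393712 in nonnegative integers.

gcd(871, 229) = 1.
By Bézout, 229×(213) + 871×(-56) = 1.
One solution: (773, 2545).
General: a = 773 + 871t, b = 2545 - 229t.
a ≥ 0 ⇒ t ≥ 0; b ≥ 0 ⇒ t ≤ 11. So t ∈ [0, 11]: 12 solutions.

12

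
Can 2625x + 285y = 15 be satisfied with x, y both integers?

yes

gcd(2625, 285) = 15.
15 divides 15, so integer solutions exist.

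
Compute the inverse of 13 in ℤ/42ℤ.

gcd(42, 13):
  42 = 3·13 + 3
  13 = 4·3 + 1
  3 = 3·1
so gcd(42, 13) = 1.
Back-substitute for Bézout coefficients:
  1 = 13 - 4·3
  ... = 13·(13) + 42·(-4)
So 13·13 ≡ 1 (mod 42), and 13 mod 42 = 13.

13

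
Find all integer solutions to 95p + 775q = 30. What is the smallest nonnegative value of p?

139

gcd(775, 95):
  775 = 8*95 + 15
  95 = 6*15 + 5
  15 = 3*5
so gcd(775, 95) = 5.
5 divides 30, so solutions exist.
Back-substitute for Bézout coefficients:
  5 = 95 - 6*15
  ... = 95*(49) + 775*(-6)
Scale by 30/5 = 6: (p₀, q₀) = (294, -36).
General solution: p = 294 + 155t, q = -36 - 19t for integer t.
p ≥ 0: smallest is 294 mod 155 = 139 (at t = -1), with q = -17.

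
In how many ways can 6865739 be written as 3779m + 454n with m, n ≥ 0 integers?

4

gcd(3779, 454) = 1.
By Bézout, 3779×(-105) + 454×(874) = 1.
One solution: (373, 12018).
General: m = 373 + 454t, n = 12018 - 3779t.
m ≥ 0 ⇒ t ≥ 0; n ≥ 0 ⇒ t ≤ 3. So t ∈ [0, 3]: 4 solutions.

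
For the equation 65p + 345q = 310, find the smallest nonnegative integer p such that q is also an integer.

gcd(345, 65):
  345 = 5·65 + 20
  65 = 3·20 + 5
  20 = 4·5
so gcd(345, 65) = 5.
5 divides 310, so solutions exist.
Back-substitute for Bézout coefficients:
  5 = 65 - 3·20
  ... = 65·(16) + 345·(-3)
Scale by 310/5 = 62: (p₀, q₀) = (992, -186).
General solution: p = 992 + 69t, q = -186 - 13t for integer t.
p ≥ 0: smallest is 992 mod 69 = 26 (at t = -14), with q = -4.

26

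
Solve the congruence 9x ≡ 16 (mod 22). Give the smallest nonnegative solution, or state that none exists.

gcd(22, 9):
  22 = 2*9 + 4
  9 = 2*4 + 1
  4 = 4*1
so gcd(22, 9) = 1.
1 divides 16, so solutions exist.
Back-substitute for Bézout coefficients:
  1 = 9 - 2*4
  ... = 9*(5) + 22*(-2)
So 9*(5) ≡ 1 (mod 22); multiply by 16: x ≡ 80 (mod 22).
Smallest nonnegative: x = 80 mod 22 = 14.

14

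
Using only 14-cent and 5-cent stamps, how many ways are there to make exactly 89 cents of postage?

2

Need nonnegative integers with 14j + 5k = 89.
gcd(14, 5) = 1, and 14·(-1) + 5·(3) = 1.
So (j₀, k₀) = (-89, 267); general j = -89 + 5t, k = 267 - 14t.
j ≥ 0 ⇒ t ≥ 18; k ≥ 0 ⇒ t ≤ 19. That's 2 values of t.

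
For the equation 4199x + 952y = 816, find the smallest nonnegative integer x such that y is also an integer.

gcd(4199, 952):
  4199 = 4×952 + 391
  952 = 2×391 + 170
  391 = 2×170 + 51
  170 = 3×51 + 17
  51 = 3×17
so gcd(4199, 952) = 17.
17 divides 816, so solutions exist.
Back-substitute for Bézout coefficients:
  17 = 170 - 3×51
  ... = 4199×(-17) + 952×(75)
Scale by 816/17 = 48: (x₀, y₀) = (-816, 3600).
General solution: x = -816 + 56t, y = 3600 - 247t for integer t.
x ≥ 0: smallest is -816 mod 56 = 24 (at t = 15), with y = -105.

24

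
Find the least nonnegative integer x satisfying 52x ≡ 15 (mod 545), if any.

gcd(545, 52) = 1.
1 divides 15, so solutions exist.
By Bézout, 52×(-262) + 545×(25) = 1.
So 52×(-262) ≡ 1 (mod 545); multiply by 15: x ≡ -3930 (mod 545).
Smallest nonnegative: x = -3930 mod 545 = 430.

430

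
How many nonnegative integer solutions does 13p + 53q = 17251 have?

gcd(53, 13):
  53 = 4*13 + 1
  13 = 13*1
so gcd(53, 13) = 1.
Back-substitute for Bézout coefficients:
  1 = 53 - 4*13
  ... = 13*(-4) + 53*(1)
Scale by 17251: one solution is (-69004, 17251). Reduce p mod 53: (2, 325).
General: p = 2 + 53t, q = 325 - 13t.
p ≥ 0 ⇒ t ≥ 0; q ≥ 0 ⇒ t ≤ 25. So t ∈ [0, 25]: 26 solutions.

26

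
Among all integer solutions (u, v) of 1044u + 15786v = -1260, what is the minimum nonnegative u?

150

gcd(15786, 1044) = 18  (15786 = 15·1044 + 126, 1044 = 8·126 + 36, 126 = 3·36 + 18, 36 = 2·18).
18 divides -1260, so solutions exist.
Back-substituting, 1044·(-378) + 15786·(25) = 18.
Scale by -1260/18 = -70: (u₀, v₀) = (26460, -1750).
General solution: u = 26460 + 877t, v = -1750 - 58t for integer t.
u ≥ 0: smallest is 26460 mod 877 = 150 (at t = -30), with v = -10.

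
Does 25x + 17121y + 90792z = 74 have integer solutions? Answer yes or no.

yes

gcd(17121, 25) = 1  (17121 = 684×25 + 21, 25 = 1×21 + 4, 21 = 5×4 + 1, 4 = 4×1).
gcd(1, 90792) = 1.
1 divides 74, so integer solutions exist.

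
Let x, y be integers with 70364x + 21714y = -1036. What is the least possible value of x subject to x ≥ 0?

1372

gcd(70364, 21714):
  70364 = 3·21714 + 5222
  21714 = 4·5222 + 826
  5222 = 6·826 + 266
  826 = 3·266 + 28
  266 = 9·28 + 14
  28 = 2·14
so gcd(70364, 21714) = 14.
14 divides -1036, so solutions exist.
Back-substitute for Bézout coefficients:
  14 = 266 - 9·28
  ... = 70364·(736) + 21714·(-2385)
Scale by -1036/14 = -74: (x₀, y₀) = (-54464, 176490).
General solution: x = -54464 + 1551t, y = 176490 - 5026t for integer t.
x ≥ 0: smallest is -54464 mod 1551 = 1372 (at t = 36), with y = -4446.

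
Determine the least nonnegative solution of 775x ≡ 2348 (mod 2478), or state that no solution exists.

2270

gcd(2478, 775):
  2478 = 3×775 + 153
  775 = 5×153 + 10
  153 = 15×10 + 3
  10 = 3×3 + 1
  3 = 3×1
so gcd(2478, 775) = 1.
1 divides 2348, so solutions exist.
Back-substitute for Bézout coefficients:
  1 = 10 - 3×3
  ... = 775×(745) + 2478×(-233)
So 775×(745) ≡ 1 (mod 2478); multiply by 2348: x ≡ 1749260 (mod 2478).
Smallest nonnegative: x = 1749260 mod 2478 = 2270.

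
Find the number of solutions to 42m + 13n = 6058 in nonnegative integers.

gcd(42, 13) = 1  (42 = 3·13 + 3, 13 = 4·3 + 1, 3 = 3·1).
Back-substituting, 42·(-4) + 13·(13) = 1.
Scale by 6058: one solution is (-24232, 78754). Reduce m mod 13: (0, 466).
General: m = 0 + 13t, n = 466 - 42t.
m ≥ 0 ⇒ t ≥ 0; n ≥ 0 ⇒ t ≤ 11. So t ∈ [0, 11]: 12 solutions.

12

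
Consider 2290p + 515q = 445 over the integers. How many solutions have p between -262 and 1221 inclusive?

14

gcd(2290, 515) = 5  (2290 = 4*515 + 230, 515 = 2*230 + 55, 230 = 4*55 + 10, 55 = 5*10 + 5, 10 = 2*5).
Back-substituting, 2290*(-47) + 515*(209) = 5.
Scale by 89: particular solution (-4183, 18601); reduce p mod 103: (40, -177).
General solution: p = 40 + 103t, q = -177 - 458t for integer t.
-262 ≤ 40 + 103t ≤ 1221 gives t ∈ [-2, 11], which is 14 values.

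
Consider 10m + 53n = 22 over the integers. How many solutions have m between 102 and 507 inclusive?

gcd(53, 10) = 1.
By Bézout, 10*(16) + 53*(-3) = 1.
Particular solution: (34, -6).
General solution: m = 34 + 53t, n = -6 - 10t for integer t.
102 ≤ 34 + 53t ≤ 507 gives t ∈ [2, 8], which is 7 values.

7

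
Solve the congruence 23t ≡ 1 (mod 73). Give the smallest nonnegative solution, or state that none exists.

54

gcd(73, 23) = 1.
1 divides 1, so solutions exist.
By Bézout, 23·(-19) + 73·(6) = 1.
So 23·(-19) ≡ 1 (mod 73); multiply by 1: t ≡ -19 (mod 73).
Smallest nonnegative: t = -19 mod 73 = 54.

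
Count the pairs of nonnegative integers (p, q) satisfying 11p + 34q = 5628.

gcd(34, 11) = 1  (34 = 3·11 + 1, 11 = 11·1).
Back-substituting, 11·(-3) + 34·(1) = 1.
Scale by 5628: one solution is (-16884, 5628). Reduce p mod 34: (14, 161).
General: p = 14 + 34t, q = 161 - 11t.
p ≥ 0 ⇒ t ≥ 0; q ≥ 0 ⇒ t ≤ 14. So t ∈ [0, 14]: 15 solutions.

15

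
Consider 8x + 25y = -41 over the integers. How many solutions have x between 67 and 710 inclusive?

gcd(25, 8):
  25 = 3*8 + 1
  8 = 8*1
so gcd(25, 8) = 1.
Back-substitute for Bézout coefficients:
  1 = 25 - 3*8
  ... = 8*(-3) + 25*(1)
Scale by -41: particular solution (123, -41); reduce x mod 25: (23, -9).
General solution: x = 23 + 25t, y = -9 - 8t for integer t.
67 ≤ 23 + 25t ≤ 710 gives t ∈ [2, 27], which is 26 values.

26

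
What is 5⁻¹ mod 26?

21

gcd(26, 5):
  26 = 5*5 + 1
  5 = 5*1
so gcd(26, 5) = 1.
Back-substitute for Bézout coefficients:
  1 = 26 - 5*5
  ... = 5*(-5) + 26*(1)
So 5*-5 ≡ 1 (mod 26), and -5 mod 26 = 21.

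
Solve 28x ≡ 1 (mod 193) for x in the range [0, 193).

131

gcd(193, 28):
  193 = 6×28 + 25
  28 = 1×25 + 3
  25 = 8×3 + 1
  3 = 3×1
so gcd(193, 28) = 1.
Back-substitute for Bézout coefficients:
  1 = 25 - 8×3
  ... = 28×(-62) + 193×(9)
So 28×-62 ≡ 1 (mod 193), and -62 mod 193 = 131.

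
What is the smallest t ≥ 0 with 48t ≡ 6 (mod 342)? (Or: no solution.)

50

gcd(342, 48):
  342 = 7·48 + 6
  48 = 8·6
so gcd(342, 48) = 6.
6 divides 6, so solutions exist.
Back-substitute for Bézout coefficients:
  6 = 342 - 7·48
  ... = 48·(-7) + 342·(1)
So 48·(-7) ≡ 6 (mod 342); multiply by 1: t ≡ -7 (mod 57).
Smallest nonnegative: t = -7 mod 57 = 50.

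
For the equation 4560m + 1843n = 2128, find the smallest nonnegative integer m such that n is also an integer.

91

gcd(4560, 1843):
  4560 = 2*1843 + 874
  1843 = 2*874 + 95
  874 = 9*95 + 19
  95 = 5*19
so gcd(4560, 1843) = 19.
19 divides 2128, so solutions exist.
Back-substitute for Bézout coefficients:
  19 = 874 - 9*95
  ... = 4560*(19) + 1843*(-47)
Scale by 2128/19 = 112: (m₀, n₀) = (2128, -5264).
General solution: m = 2128 + 97t, n = -5264 - 240t for integer t.
m ≥ 0: smallest is 2128 mod 97 = 91 (at t = -21), with n = -224.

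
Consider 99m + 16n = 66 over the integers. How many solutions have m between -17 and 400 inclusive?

26

gcd(99, 16) = 1.
By Bézout, 99×(-5) + 16×(31) = 1.
Particular solution: (6, -33).
General solution: m = 6 + 16t, n = -33 - 99t for integer t.
-17 ≤ 6 + 16t ≤ 400 gives t ∈ [-1, 24], which is 26 values.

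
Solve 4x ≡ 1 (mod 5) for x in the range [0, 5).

gcd(5, 4):
  5 = 1×4 + 1
  4 = 4×1
so gcd(5, 4) = 1.
Back-substitute for Bézout coefficients:
  1 = 5 - 1×4
  ... = 4×(-1) + 5×(1)
So 4×-1 ≡ 1 (mod 5), and -1 mod 5 = 4.

4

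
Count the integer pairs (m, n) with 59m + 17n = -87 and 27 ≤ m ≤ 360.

19

gcd(59, 17):
  59 = 3·17 + 8
  17 = 2·8 + 1
  8 = 8·1
so gcd(59, 17) = 1.
Back-substitute for Bézout coefficients:
  1 = 17 - 2·8
  ... = 59·(-2) + 17·(7)
Scale by -87: particular solution (174, -609); reduce m mod 17: (4, -19).
General solution: m = 4 + 17t, n = -19 - 59t for integer t.
27 ≤ 4 + 17t ≤ 360 gives t ∈ [2, 20], which is 19 values.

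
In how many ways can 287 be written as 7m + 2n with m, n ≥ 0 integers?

21

gcd(7, 2) = 1  (7 = 3×2 + 1, 2 = 2×1).
Back-substituting, 7×(1) + 2×(-3) = 1.
Scale by 287: one solution is (287, -861). Reduce m mod 2: (1, 140).
General: m = 1 + 2t, n = 140 - 7t.
m ≥ 0 ⇒ t ≥ 0; n ≥ 0 ⇒ t ≤ 20. So t ∈ [0, 20]: 21 solutions.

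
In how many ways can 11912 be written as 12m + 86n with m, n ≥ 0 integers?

gcd(86, 12):
  86 = 7×12 + 2
  12 = 6×2
so gcd(86, 12) = 2.
Back-substitute for Bézout coefficients:
  2 = 86 - 7×12
  ... = 12×(-7) + 86×(1)
Scale by 5956: one solution is (-41692, 5956). Reduce m mod 43: (18, 136).
General: m = 18 + 43t, n = 136 - 6t.
m ≥ 0 ⇒ t ≥ 0; n ≥ 0 ⇒ t ≤ 22. So t ∈ [0, 22]: 23 solutions.

23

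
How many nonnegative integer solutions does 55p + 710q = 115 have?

gcd(710, 55):
  710 = 12×55 + 50
  55 = 1×50 + 5
  50 = 10×5
so gcd(710, 55) = 5.
Back-substitute for Bézout coefficients:
  5 = 55 - 1×50
  ... = 55×(13) + 710×(-1)
Scale by 23: one solution is (299, -23). Reduce p mod 142: (15, -1).
General: p = 15 + 142t, q = -1 - 11t.
p ≥ 0 ⇒ t ≥ 0; q ≥ 0 ⇒ t ≤ -1. So t ∈ [0, -1]: 0 solutions.

0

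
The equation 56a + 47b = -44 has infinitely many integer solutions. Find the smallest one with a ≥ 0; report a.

16

gcd(56, 47):
  56 = 1×47 + 9
  47 = 5×9 + 2
  9 = 4×2 + 1
  2 = 2×1
so gcd(56, 47) = 1.
1 divides -44, so solutions exist.
Back-substitute for Bézout coefficients:
  1 = 9 - 4×2
  ... = 56×(21) + 47×(-25)
Scale by -44/1 = -44: (a₀, b₀) = (-924, 1100).
General solution: a = -924 + 47t, b = 1100 - 56t for integer t.
a ≥ 0: smallest is -924 mod 47 = 16 (at t = 20), with b = -20.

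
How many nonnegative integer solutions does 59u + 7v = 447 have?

1

gcd(59, 7) = 1.
By Bézout, 59·(-2) + 7·(17) = 1.
One solution: (2, 47).
General: u = 2 + 7t, v = 47 - 59t.
u ≥ 0 ⇒ t ≥ 0; v ≥ 0 ⇒ t ≤ 0. So t ∈ [0, 0]: 1 solution.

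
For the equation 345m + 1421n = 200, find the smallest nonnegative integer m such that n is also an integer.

639

gcd(1421, 345) = 1  (1421 = 4·345 + 41, 345 = 8·41 + 17, 41 = 2·17 + 7, 17 = 2·7 + 3, 7 = 2·3 + 1, 3 = 3·1).
1 divides 200, so solutions exist.
Back-substituting, 345·(-416) + 1421·(101) = 1.
Scale by 200/1 = 200: (m₀, n₀) = (-83200, 20200).
General solution: m = -83200 + 1421t, n = 20200 - 345t for integer t.
m ≥ 0: smallest is -83200 mod 1421 = 639 (at t = 59), with n = -155.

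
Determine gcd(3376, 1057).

gcd(3376, 1057) = 1  (3376 = 3·1057 + 205, 1057 = 5·205 + 32, 205 = 6·32 + 13, 32 = 2·13 + 6, 13 = 2·6 + 1, 6 = 6·1).

1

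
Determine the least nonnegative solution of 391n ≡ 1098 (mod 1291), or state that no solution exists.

gcd(1291, 391):
  1291 = 3·391 + 118
  391 = 3·118 + 37
  118 = 3·37 + 7
  37 = 5·7 + 2
  7 = 3·2 + 1
  2 = 2·1
so gcd(1291, 391) = 1.
1 divides 1098, so solutions exist.
Back-substitute for Bézout coefficients:
  1 = 7 - 3·2
  ... = 391·(-558) + 1291·(169)
So 391·(-558) ≡ 1 (mod 1291); multiply by 1098: n ≡ -612684 (mod 1291).
Smallest nonnegative: n = -612684 mod 1291 = 541.

541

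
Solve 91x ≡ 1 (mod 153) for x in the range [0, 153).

37

gcd(153, 91) = 1.
By Bézout, 91*(37) + 153*(-22) = 1.
So 91*37 ≡ 1 (mod 153), and 37 mod 153 = 37.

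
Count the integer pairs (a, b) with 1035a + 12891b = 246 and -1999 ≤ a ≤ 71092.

17

gcd(12891, 1035):
  12891 = 12*1035 + 471
  1035 = 2*471 + 93
  471 = 5*93 + 6
  93 = 15*6 + 3
  6 = 2*3
so gcd(12891, 1035) = 3.
Back-substitute for Bézout coefficients:
  3 = 93 - 15*6
  ... = 1035*(2080) + 12891*(-167)
Scale by 82: particular solution (170560, -13694); reduce a mod 4297: (2977, -239).
General solution: a = 2977 + 4297t, b = -239 - 345t for integer t.
-1999 ≤ 2977 + 4297t ≤ 71092 gives t ∈ [-1, 15], which is 17 values.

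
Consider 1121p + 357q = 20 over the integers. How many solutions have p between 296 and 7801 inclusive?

21

gcd(1121, 357) = 1.
By Bézout, 1121*(50) + 357*(-157) = 1.
Particular solution: (286, -898).
General solution: p = 286 + 357t, q = -898 - 1121t for integer t.
296 ≤ 286 + 357t ≤ 7801 gives t ∈ [1, 21], which is 21 values.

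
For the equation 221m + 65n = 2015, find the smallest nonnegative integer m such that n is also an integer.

0

gcd(221, 65) = 13.
13 divides 2015, so solutions exist.
By Bézout, 221×(-2) + 65×(7) = 13.
Scale by 2015/13 = 155: (m₀, n₀) = (-310, 1085).
General solution: m = -310 + 5t, n = 1085 - 17t for integer t.
m ≥ 0: smallest is -310 mod 5 = 0 (at t = 62), with n = 31.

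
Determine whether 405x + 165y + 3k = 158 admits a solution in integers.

gcd(405, 165) = 15  (405 = 2×165 + 75, 165 = 2×75 + 15, 75 = 5×15).
gcd(15, 3) = 3.
3 does not divide 158 (remainder 2), so no integer solutions.

no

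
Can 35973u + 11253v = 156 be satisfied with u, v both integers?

yes

gcd(35973, 11253) = 3.
3 divides 156, so integer solutions exist.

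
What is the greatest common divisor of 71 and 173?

1

gcd(173, 71):
  173 = 2*71 + 31
  71 = 2*31 + 9
  31 = 3*9 + 4
  9 = 2*4 + 1
  4 = 4*1
so gcd(173, 71) = 1.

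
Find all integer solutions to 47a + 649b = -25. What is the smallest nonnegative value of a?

gcd(649, 47) = 1  (649 = 13*47 + 38, 47 = 1*38 + 9, 38 = 4*9 + 2, 9 = 4*2 + 1, 2 = 2*1).
1 divides -25, so solutions exist.
Back-substituting, 47*(290) + 649*(-21) = 1.
Scale by -25/1 = -25: (a₀, b₀) = (-7250, 525).
General solution: a = -7250 + 649t, b = 525 - 47t for integer t.
a ≥ 0: smallest is -7250 mod 649 = 538 (at t = 12), with b = -39.

538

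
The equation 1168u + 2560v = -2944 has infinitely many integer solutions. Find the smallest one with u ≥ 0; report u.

gcd(2560, 1168):
  2560 = 2×1168 + 224
  1168 = 5×224 + 48
  224 = 4×48 + 32
  48 = 1×32 + 16
  32 = 2×16
so gcd(2560, 1168) = 16.
16 divides -2944, so solutions exist.
Back-substitute for Bézout coefficients:
  16 = 48 - 1×32
  ... = 1168×(57) + 2560×(-26)
Scale by -2944/16 = -184: (u₀, v₀) = (-10488, 4784).
General solution: u = -10488 + 160t, v = 4784 - 73t for integer t.
u ≥ 0: smallest is -10488 mod 160 = 72 (at t = 66), with v = -34.

72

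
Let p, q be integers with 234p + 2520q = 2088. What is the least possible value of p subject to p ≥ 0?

52

gcd(2520, 234):
  2520 = 10·234 + 180
  234 = 1·180 + 54
  180 = 3·54 + 18
  54 = 3·18
so gcd(2520, 234) = 18.
18 divides 2088, so solutions exist.
Back-substitute for Bézout coefficients:
  18 = 180 - 3·54
  ... = 234·(-43) + 2520·(4)
Scale by 2088/18 = 116: (p₀, q₀) = (-4988, 464).
General solution: p = -4988 + 140t, q = 464 - 13t for integer t.
p ≥ 0: smallest is -4988 mod 140 = 52 (at t = 36), with q = -4.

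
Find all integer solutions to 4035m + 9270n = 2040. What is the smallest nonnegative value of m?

182

gcd(9270, 4035):
  9270 = 2·4035 + 1200
  4035 = 3·1200 + 435
  1200 = 2·435 + 330
  435 = 1·330 + 105
  330 = 3·105 + 15
  105 = 7·15
so gcd(9270, 4035) = 15.
15 divides 2040, so solutions exist.
Back-substitute for Bézout coefficients:
  15 = 330 - 3·105
  ... = 4035·(-85) + 9270·(37)
Scale by 2040/15 = 136: (m₀, n₀) = (-11560, 5032).
General solution: m = -11560 + 618t, n = 5032 - 269t for integer t.
m ≥ 0: smallest is -11560 mod 618 = 182 (at t = 19), with n = -79.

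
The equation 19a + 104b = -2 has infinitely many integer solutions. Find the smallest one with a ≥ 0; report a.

gcd(104, 19):
  104 = 5*19 + 9
  19 = 2*9 + 1
  9 = 9*1
so gcd(104, 19) = 1.
1 divides -2, so solutions exist.
Back-substitute for Bézout coefficients:
  1 = 19 - 2*9
  ... = 19*(11) + 104*(-2)
Scale by -2/1 = -2: (a₀, b₀) = (-22, 4).
General solution: a = -22 + 104t, b = 4 - 19t for integer t.
a ≥ 0: smallest is -22 mod 104 = 82 (at t = 1), with b = -15.

82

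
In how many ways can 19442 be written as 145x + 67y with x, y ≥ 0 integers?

gcd(145, 67) = 1.
By Bézout, 145×(-6) + 67×(13) = 1.
One solution: (62, 156).
General: x = 62 + 67t, y = 156 - 145t.
x ≥ 0 ⇒ t ≥ 0; y ≥ 0 ⇒ t ≤ 1. So t ∈ [0, 1]: 2 solutions.

2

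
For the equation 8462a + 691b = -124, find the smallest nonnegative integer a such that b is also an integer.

gcd(8462, 691):
  8462 = 12*691 + 170
  691 = 4*170 + 11
  170 = 15*11 + 5
  11 = 2*5 + 1
  5 = 5*1
so gcd(8462, 691) = 1.
1 divides -124, so solutions exist.
Back-substitute for Bézout coefficients:
  1 = 11 - 2*5
  ... = 8462*(-126) + 691*(1543)
Scale by -124/1 = -124: (a₀, b₀) = (15624, -191332).
General solution: a = 15624 + 691t, b = -191332 - 8462t for integer t.
a ≥ 0: smallest is 15624 mod 691 = 422 (at t = -22), with b = -5168.

422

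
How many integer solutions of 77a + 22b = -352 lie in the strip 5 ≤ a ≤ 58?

gcd(77, 22) = 11  (77 = 3×22 + 11, 22 = 2×11).
Back-substituting, 77×(1) + 22×(-3) = 11.
Scale by -32: particular solution (-32, 96); reduce a mod 2: (0, -16).
General solution: a = 0 + 2t, b = -16 - 7t for integer t.
5 ≤ 0 + 2t ≤ 58 gives t ∈ [3, 29], which is 27 values.

27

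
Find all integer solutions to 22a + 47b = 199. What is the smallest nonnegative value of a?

gcd(47, 22):
  47 = 2·22 + 3
  22 = 7·3 + 1
  3 = 3·1
so gcd(47, 22) = 1.
1 divides 199, so solutions exist.
Back-substitute for Bézout coefficients:
  1 = 22 - 7·3
  ... = 22·(15) + 47·(-7)
Scale by 199/1 = 199: (a₀, b₀) = (2985, -1393).
General solution: a = 2985 + 47t, b = -1393 - 22t for integer t.
a ≥ 0: smallest is 2985 mod 47 = 24 (at t = -63), with b = -7.

24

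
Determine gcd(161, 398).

1

gcd(398, 161) = 1  (398 = 2·161 + 76, 161 = 2·76 + 9, 76 = 8·9 + 4, 9 = 2·4 + 1, 4 = 4·1).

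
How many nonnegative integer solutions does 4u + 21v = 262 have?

3

gcd(21, 4):
  21 = 5·4 + 1
  4 = 4·1
so gcd(21, 4) = 1.
Back-substitute for Bézout coefficients:
  1 = 21 - 5·4
  ... = 4·(-5) + 21·(1)
Scale by 262: one solution is (-1310, 262). Reduce u mod 21: (13, 10).
General: u = 13 + 21t, v = 10 - 4t.
u ≥ 0 ⇒ t ≥ 0; v ≥ 0 ⇒ t ≤ 2. So t ∈ [0, 2]: 3 solutions.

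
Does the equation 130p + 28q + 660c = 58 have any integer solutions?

yes

gcd(130, 28) = 2.
gcd(2, 660) = 2.
2 divides 58, so integer solutions exist.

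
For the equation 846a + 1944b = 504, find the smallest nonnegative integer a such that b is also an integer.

gcd(1944, 846) = 18.
18 divides 504, so solutions exist.
By Bézout, 846×(23) + 1944×(-10) = 18.
Scale by 504/18 = 28: (a₀, b₀) = (644, -280).
General solution: a = 644 + 108t, b = -280 - 47t for integer t.
a ≥ 0: smallest is 644 mod 108 = 104 (at t = -5), with b = -45.

104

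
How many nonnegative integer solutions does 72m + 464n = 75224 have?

18

gcd(464, 72) = 8  (464 = 6*72 + 32, 72 = 2*32 + 8, 32 = 4*8).
Back-substituting, 72*(13) + 464*(-2) = 8.
Scale by 9403: one solution is (122239, -18806). Reduce m mod 58: (33, 157).
General: m = 33 + 58t, n = 157 - 9t.
m ≥ 0 ⇒ t ≥ 0; n ≥ 0 ⇒ t ≤ 17. So t ∈ [0, 17]: 18 solutions.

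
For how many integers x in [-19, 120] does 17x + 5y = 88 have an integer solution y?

gcd(17, 5):
  17 = 3×5 + 2
  5 = 2×2 + 1
  2 = 2×1
so gcd(17, 5) = 1.
Back-substitute for Bézout coefficients:
  1 = 5 - 2×2
  ... = 17×(-2) + 5×(7)
Scale by 88: particular solution (-176, 616); reduce x mod 5: (4, 4).
General solution: x = 4 + 5t, y = 4 - 17t for integer t.
-19 ≤ 4 + 5t ≤ 120 gives t ∈ [-4, 23], which is 28 values.

28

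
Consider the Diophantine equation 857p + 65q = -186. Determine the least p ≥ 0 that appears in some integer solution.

gcd(857, 65) = 1  (857 = 13*65 + 12, 65 = 5*12 + 5, 12 = 2*5 + 2, 5 = 2*2 + 1, 2 = 2*1).
1 divides -186, so solutions exist.
Back-substituting, 857*(-27) + 65*(356) = 1.
Scale by -186/1 = -186: (p₀, q₀) = (5022, -66216).
General solution: p = 5022 + 65t, q = -66216 - 857t for integer t.
p ≥ 0: smallest is 5022 mod 65 = 17 (at t = -77), with q = -227.

17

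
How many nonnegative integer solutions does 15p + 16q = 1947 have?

gcd(16, 15) = 1  (16 = 1×15 + 1, 15 = 15×1).
Back-substituting, 15×(-1) + 16×(1) = 1.
Scale by 1947: one solution is (-1947, 1947). Reduce p mod 16: (5, 117).
General: p = 5 + 16t, q = 117 - 15t.
p ≥ 0 ⇒ t ≥ 0; q ≥ 0 ⇒ t ≤ 7. So t ∈ [0, 7]: 8 solutions.

8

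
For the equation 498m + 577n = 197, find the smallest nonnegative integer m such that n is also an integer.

gcd(577, 498):
  577 = 1×498 + 79
  498 = 6×79 + 24
  79 = 3×24 + 7
  24 = 3×7 + 3
  7 = 2×3 + 1
  3 = 3×1
so gcd(577, 498) = 1.
1 divides 197, so solutions exist.
Back-substitute for Bézout coefficients:
  1 = 7 - 2×3
  ... = 498×(-168) + 577×(145)
Scale by 197/1 = 197: (m₀, n₀) = (-33096, 28565).
General solution: m = -33096 + 577t, n = 28565 - 498t for integer t.
m ≥ 0: smallest is -33096 mod 577 = 370 (at t = 58), with n = -319.

370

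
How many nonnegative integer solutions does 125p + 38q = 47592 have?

10

gcd(125, 38) = 1.
By Bézout, 125*(7) + 38*(-23) = 1.
One solution: (36, 1134).
General: p = 36 + 38t, q = 1134 - 125t.
p ≥ 0 ⇒ t ≥ 0; q ≥ 0 ⇒ t ≤ 9. So t ∈ [0, 9]: 10 solutions.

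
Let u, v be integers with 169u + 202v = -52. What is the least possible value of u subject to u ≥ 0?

gcd(202, 169):
  202 = 1×169 + 33
  169 = 5×33 + 4
  33 = 8×4 + 1
  4 = 4×1
so gcd(202, 169) = 1.
1 divides -52, so solutions exist.
Back-substitute for Bézout coefficients:
  1 = 33 - 8×4
  ... = 169×(-49) + 202×(41)
Scale by -52/1 = -52: (u₀, v₀) = (2548, -2132).
General solution: u = 2548 + 202t, v = -2132 - 169t for integer t.
u ≥ 0: smallest is 2548 mod 202 = 124 (at t = -12), with v = -104.

124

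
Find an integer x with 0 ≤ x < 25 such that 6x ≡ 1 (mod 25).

21

gcd(25, 6) = 1  (25 = 4·6 + 1, 6 = 6·1).
Back-substituting, 6·(-4) + 25·(1) = 1.
So 6·-4 ≡ 1 (mod 25), and -4 mod 25 = 21.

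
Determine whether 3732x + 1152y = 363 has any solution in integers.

no

gcd(3732, 1152):
  3732 = 3×1152 + 276
  1152 = 4×276 + 48
  276 = 5×48 + 36
  48 = 1×36 + 12
  36 = 3×12
so gcd(3732, 1152) = 12.
12 does not divide 363 (remainder 3), so no integer solutions.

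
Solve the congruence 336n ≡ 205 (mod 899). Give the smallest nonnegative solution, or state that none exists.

gcd(899, 336) = 1  (899 = 2*336 + 227, 336 = 1*227 + 109, 227 = 2*109 + 9, 109 = 12*9 + 1, 9 = 9*1).
1 divides 205, so solutions exist.
Back-substituting, 336*(99) + 899*(-37) = 1.
So 336*(99) ≡ 1 (mod 899); multiply by 205: n ≡ 20295 (mod 899).
Smallest nonnegative: n = 20295 mod 899 = 517.

517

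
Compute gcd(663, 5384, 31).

1

gcd(5384, 663) = 1  (5384 = 8·663 + 80, 663 = 8·80 + 23, 80 = 3·23 + 11, 23 = 2·11 + 1, 11 = 11·1).
gcd(1, 31) = 1.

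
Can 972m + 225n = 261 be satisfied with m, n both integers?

gcd(972, 225) = 9.
9 divides 261, so integer solutions exist.

yes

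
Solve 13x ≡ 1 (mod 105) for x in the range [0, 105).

gcd(105, 13) = 1  (105 = 8×13 + 1, 13 = 13×1).
Back-substituting, 13×(-8) + 105×(1) = 1.
So 13×-8 ≡ 1 (mod 105), and -8 mod 105 = 97.

97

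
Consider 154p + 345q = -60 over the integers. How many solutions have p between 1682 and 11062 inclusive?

gcd(345, 154) = 1.
By Bézout, 154×(-56) + 345×(25) = 1.
Particular solution: (255, -114).
General solution: p = 255 + 345t, q = -114 - 154t for integer t.
1682 ≤ 255 + 345t ≤ 11062 gives t ∈ [5, 31], which is 27 values.

27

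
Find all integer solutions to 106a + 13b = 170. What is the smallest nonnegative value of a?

gcd(106, 13):
  106 = 8×13 + 2
  13 = 6×2 + 1
  2 = 2×1
so gcd(106, 13) = 1.
1 divides 170, so solutions exist.
Back-substitute for Bézout coefficients:
  1 = 13 - 6×2
  ... = 106×(-6) + 13×(49)
Scale by 170/1 = 170: (a₀, b₀) = (-1020, 8330).
General solution: a = -1020 + 13t, b = 8330 - 106t for integer t.
a ≥ 0: smallest is -1020 mod 13 = 7 (at t = 79), with b = -44.

7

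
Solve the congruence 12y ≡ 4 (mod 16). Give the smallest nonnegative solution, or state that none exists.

3

gcd(16, 12):
  16 = 1·12 + 4
  12 = 3·4
so gcd(16, 12) = 4.
4 divides 4, so solutions exist.
Back-substitute for Bézout coefficients:
  4 = 16 - 1·12
  ... = 12·(-1) + 16·(1)
So 12·(-1) ≡ 4 (mod 16); multiply by 1: y ≡ -1 (mod 4).
Smallest nonnegative: y = -1 mod 4 = 3.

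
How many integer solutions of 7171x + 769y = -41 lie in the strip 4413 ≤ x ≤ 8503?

6

gcd(7171, 769):
  7171 = 9*769 + 250
  769 = 3*250 + 19
  250 = 13*19 + 3
  19 = 6*3 + 1
  3 = 3*1
so gcd(7171, 769) = 1.
Back-substitute for Bézout coefficients:
  1 = 19 - 6*3
  ... = 7171*(-243) + 769*(2266)
Scale by -41: particular solution (9963, -92906); reduce x mod 769: (735, -6854).
General solution: x = 735 + 769t, y = -6854 - 7171t for integer t.
4413 ≤ 735 + 769t ≤ 8503 gives t ∈ [5, 10], which is 6 values.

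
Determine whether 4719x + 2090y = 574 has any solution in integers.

no

gcd(4719, 2090):
  4719 = 2·2090 + 539
  2090 = 3·539 + 473
  539 = 1·473 + 66
  473 = 7·66 + 11
  66 = 6·11
so gcd(4719, 2090) = 11.
11 does not divide 574 (remainder 2), so no integer solutions.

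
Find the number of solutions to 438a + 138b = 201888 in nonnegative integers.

20

gcd(438, 138):
  438 = 3×138 + 24
  138 = 5×24 + 18
  24 = 1×18 + 6
  18 = 3×6
so gcd(438, 138) = 6.
Back-substitute for Bézout coefficients:
  6 = 24 - 1×18
  ... = 438×(6) + 138×(-19)
Scale by 33648: one solution is (201888, -639312). Reduce a mod 23: (17, 1409).
General: a = 17 + 23t, b = 1409 - 73t.
a ≥ 0 ⇒ t ≥ 0; b ≥ 0 ⇒ t ≤ 19. So t ∈ [0, 19]: 20 solutions.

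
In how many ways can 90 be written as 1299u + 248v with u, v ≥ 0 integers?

gcd(1299, 248) = 1.
By Bézout, 1299×(-21) + 248×(110) = 1.
One solution: (94, -492).
General: u = 94 + 248t, v = -492 - 1299t.
u ≥ 0 ⇒ t ≥ 0; v ≥ 0 ⇒ t ≤ -1. So t ∈ [0, -1]: 0 solutions.

0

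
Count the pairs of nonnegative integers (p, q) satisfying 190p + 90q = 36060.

21

gcd(190, 90) = 10  (190 = 2×90 + 10, 90 = 9×10).
Back-substituting, 190×(1) + 90×(-2) = 10.
Scale by 3606: one solution is (3606, -7212). Reduce p mod 9: (6, 388).
General: p = 6 + 9t, q = 388 - 19t.
p ≥ 0 ⇒ t ≥ 0; q ≥ 0 ⇒ t ≤ 20. So t ∈ [0, 20]: 21 solutions.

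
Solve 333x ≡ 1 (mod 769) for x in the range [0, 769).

gcd(769, 333):
  769 = 2*333 + 103
  333 = 3*103 + 24
  103 = 4*24 + 7
  24 = 3*7 + 3
  7 = 2*3 + 1
  3 = 3*1
so gcd(769, 333) = 1.
Back-substitute for Bézout coefficients:
  1 = 7 - 2*3
  ... = 333*(-224) + 769*(97)
So 333*-224 ≡ 1 (mod 769), and -224 mod 769 = 545.

545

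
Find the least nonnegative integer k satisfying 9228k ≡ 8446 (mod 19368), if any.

gcd(19368, 9228):
  19368 = 2*9228 + 912
  9228 = 10*912 + 108
  912 = 8*108 + 48
  108 = 2*48 + 12
  48 = 4*12
so gcd(19368, 9228) = 12.
12 does not divide 8446, so the congruence has no solution.

no solution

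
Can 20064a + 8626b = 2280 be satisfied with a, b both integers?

yes

gcd(20064, 8626) = 38  (20064 = 2×8626 + 2812, 8626 = 3×2812 + 190, 2812 = 14×190 + 152, 190 = 1×152 + 38, 152 = 4×38).
38 divides 2280, so integer solutions exist.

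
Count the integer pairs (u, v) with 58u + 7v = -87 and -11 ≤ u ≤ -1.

gcd(58, 7) = 1  (58 = 8×7 + 2, 7 = 3×2 + 1, 2 = 2×1).
Back-substituting, 58×(-3) + 7×(25) = 1.
Scale by -87: particular solution (261, -2175); reduce u mod 7: (2, -29).
General solution: u = 2 + 7t, v = -29 - 58t for integer t.
-11 ≤ 2 + 7t ≤ -1 gives t ∈ [-1, -1], which is 1 value.

1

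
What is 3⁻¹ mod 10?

gcd(10, 3):
  10 = 3×3 + 1
  3 = 3×1
so gcd(10, 3) = 1.
Back-substitute for Bézout coefficients:
  1 = 10 - 3×3
  ... = 3×(-3) + 10×(1)
So 3×-3 ≡ 1 (mod 10), and -3 mod 10 = 7.

7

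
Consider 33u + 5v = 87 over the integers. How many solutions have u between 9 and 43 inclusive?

7

gcd(33, 5) = 1  (33 = 6·5 + 3, 5 = 1·3 + 2, 3 = 1·2 + 1, 2 = 2·1).
Back-substituting, 33·(2) + 5·(-13) = 1.
Scale by 87: particular solution (174, -1131); reduce u mod 5: (4, -9).
General solution: u = 4 + 5t, v = -9 - 33t for integer t.
9 ≤ 4 + 5t ≤ 43 gives t ∈ [1, 7], which is 7 values.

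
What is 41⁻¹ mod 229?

162

gcd(229, 41) = 1  (229 = 5·41 + 24, 41 = 1·24 + 17, 24 = 1·17 + 7, 17 = 2·7 + 3, 7 = 2·3 + 1, 3 = 3·1).
Back-substituting, 41·(-67) + 229·(12) = 1.
So 41·-67 ≡ 1 (mod 229), and -67 mod 229 = 162.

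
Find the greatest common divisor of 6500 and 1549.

1

gcd(6500, 1549):
  6500 = 4×1549 + 304
  1549 = 5×304 + 29
  304 = 10×29 + 14
  29 = 2×14 + 1
  14 = 14×1
so gcd(6500, 1549) = 1.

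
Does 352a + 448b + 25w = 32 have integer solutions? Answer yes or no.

gcd(448, 352) = 32  (448 = 1×352 + 96, 352 = 3×96 + 64, 96 = 1×64 + 32, 64 = 2×32).
gcd(32, 25) = 1.
1 divides 32, so integer solutions exist.

yes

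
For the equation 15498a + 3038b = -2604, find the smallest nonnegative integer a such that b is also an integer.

31

gcd(15498, 3038) = 14.
14 divides -2604, so solutions exist.
By Bézout, 15498×(-69) + 3038×(352) = 14.
Scale by -2604/14 = -186: (a₀, b₀) = (12834, -65472).
General solution: a = 12834 + 217t, b = -65472 - 1107t for integer t.
a ≥ 0: smallest is 12834 mod 217 = 31 (at t = -59), with b = -159.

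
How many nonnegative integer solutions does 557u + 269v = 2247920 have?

15

gcd(557, 269) = 1.
By Bézout, 557*(85) + 269*(-176) = 1.
One solution: (79, 8193).
General: u = 79 + 269t, v = 8193 - 557t.
u ≥ 0 ⇒ t ≥ 0; v ≥ 0 ⇒ t ≤ 14. So t ∈ [0, 14]: 15 solutions.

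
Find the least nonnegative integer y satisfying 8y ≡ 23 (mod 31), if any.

30

gcd(31, 8):
  31 = 3*8 + 7
  8 = 1*7 + 1
  7 = 7*1
so gcd(31, 8) = 1.
1 divides 23, so solutions exist.
Back-substitute for Bézout coefficients:
  1 = 8 - 1*7
  ... = 8*(4) + 31*(-1)
So 8*(4) ≡ 1 (mod 31); multiply by 23: y ≡ 92 (mod 31).
Smallest nonnegative: y = 92 mod 31 = 30.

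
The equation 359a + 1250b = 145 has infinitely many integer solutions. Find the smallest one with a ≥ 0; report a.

gcd(1250, 359) = 1.
1 divides 145, so solutions exist.
By Bézout, 359×(289) + 1250×(-83) = 1.
Scale by 145/1 = 145: (a₀, b₀) = (41905, -12035).
General solution: a = 41905 + 1250t, b = -12035 - 359t for integer t.
a ≥ 0: smallest is 41905 mod 1250 = 655 (at t = -33), with b = -188.

655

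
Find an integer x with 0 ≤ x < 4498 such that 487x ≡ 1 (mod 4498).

gcd(4498, 487) = 1  (4498 = 9·487 + 115, 487 = 4·115 + 27, 115 = 4·27 + 7, 27 = 3·7 + 6, 7 = 1·6 + 1, 6 = 6·1).
Back-substituting, 487·(-665) + 4498·(72) = 1.
So 487·-665 ≡ 1 (mod 4498), and -665 mod 4498 = 3833.

3833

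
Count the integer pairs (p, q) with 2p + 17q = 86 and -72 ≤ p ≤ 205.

gcd(17, 2) = 1  (17 = 8·2 + 1, 2 = 2·1).
Back-substituting, 2·(-8) + 17·(1) = 1.
Scale by 86: particular solution (-688, 86); reduce p mod 17: (9, 4).
General solution: p = 9 + 17t, q = 4 - 2t for integer t.
-72 ≤ 9 + 17t ≤ 205 gives t ∈ [-4, 11], which is 16 values.

16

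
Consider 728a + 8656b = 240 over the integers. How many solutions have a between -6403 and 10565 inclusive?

gcd(8656, 728) = 8.
By Bézout, 728·(-107) + 8656·(9) = 8.
Particular solution: (36, -3).
General solution: a = 36 + 1082t, b = -3 - 91t for integer t.
-6403 ≤ 36 + 1082t ≤ 10565 gives t ∈ [-5, 9], which is 15 values.

15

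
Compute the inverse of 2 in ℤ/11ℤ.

6

gcd(11, 2):
  11 = 5·2 + 1
  2 = 2·1
so gcd(11, 2) = 1.
Back-substitute for Bézout coefficients:
  1 = 11 - 5·2
  ... = 2·(-5) + 11·(1)
So 2·-5 ≡ 1 (mod 11), and -5 mod 11 = 6.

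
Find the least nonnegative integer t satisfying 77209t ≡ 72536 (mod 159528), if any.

12584

gcd(159528, 77209) = 1.
1 divides 72536, so solutions exist.
By Bézout, 77209*(-26255) + 159528*(12707) = 1.
So 77209*(-26255) ≡ 1 (mod 159528); multiply by 72536: t ≡ -1904432680 (mod 159528).
Smallest nonnegative: t = -1904432680 mod 159528 = 12584.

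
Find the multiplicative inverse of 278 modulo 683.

gcd(683, 278) = 1  (683 = 2×278 + 127, 278 = 2×127 + 24, 127 = 5×24 + 7, 24 = 3×7 + 3, 7 = 2×3 + 1, 3 = 3×1).
Back-substituting, 278×(-199) + 683×(81) = 1.
So 278×-199 ≡ 1 (mod 683), and -199 mod 683 = 484.

484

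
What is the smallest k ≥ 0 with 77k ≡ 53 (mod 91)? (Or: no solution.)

no solution

gcd(91, 77) = 7.
7 does not divide 53, so the congruence has no solution.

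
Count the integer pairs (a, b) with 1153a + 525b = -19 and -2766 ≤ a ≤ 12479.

29

gcd(1153, 525) = 1.
By Bézout, 1153*(-158) + 525*(347) = 1.
Particular solution: (377, -828).
General solution: a = 377 + 525t, b = -828 - 1153t for integer t.
-2766 ≤ 377 + 525t ≤ 12479 gives t ∈ [-5, 23], which is 29 values.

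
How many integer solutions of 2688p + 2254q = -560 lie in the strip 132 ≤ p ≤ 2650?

gcd(2688, 2254) = 14  (2688 = 1×2254 + 434, 2254 = 5×434 + 84, 434 = 5×84 + 14, 84 = 6×14).
Back-substituting, 2688×(26) + 2254×(-31) = 14.
Scale by -40: particular solution (-1040, 1240); reduce p mod 161: (87, -104).
General solution: p = 87 + 161t, q = -104 - 192t for integer t.
132 ≤ 87 + 161t ≤ 2650 gives t ∈ [1, 15], which is 15 values.

15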